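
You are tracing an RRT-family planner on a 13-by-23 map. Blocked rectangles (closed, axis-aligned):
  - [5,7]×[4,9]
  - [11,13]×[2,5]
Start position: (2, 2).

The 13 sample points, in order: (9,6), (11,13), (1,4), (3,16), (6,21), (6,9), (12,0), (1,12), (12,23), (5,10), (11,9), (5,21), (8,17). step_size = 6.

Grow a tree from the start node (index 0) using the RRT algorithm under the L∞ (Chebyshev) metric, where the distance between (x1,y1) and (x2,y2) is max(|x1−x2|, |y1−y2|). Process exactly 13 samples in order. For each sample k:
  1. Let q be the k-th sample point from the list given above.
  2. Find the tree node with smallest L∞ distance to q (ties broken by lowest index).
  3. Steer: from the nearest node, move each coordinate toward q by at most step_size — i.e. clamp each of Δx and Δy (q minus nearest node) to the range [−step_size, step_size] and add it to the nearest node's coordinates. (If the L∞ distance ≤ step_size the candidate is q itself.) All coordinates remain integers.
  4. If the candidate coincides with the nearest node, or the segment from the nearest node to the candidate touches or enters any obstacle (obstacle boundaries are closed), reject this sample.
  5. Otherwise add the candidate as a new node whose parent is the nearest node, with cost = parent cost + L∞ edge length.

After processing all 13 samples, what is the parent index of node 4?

Parent of node 4: 0

1. q=(9,6) nearest=0 d=7 new=(8,6) → blocked by [5,7]×[4,9], reject
2. q=(11,13) nearest=0 d=11 new=(8,8) → blocked by [5,7]×[4,9], reject
3. q=(1,4) nearest=0 d=2 new=(1,4) → add node 1 parent=0 cost=2
4. q=(3,16) nearest=1 d=12 new=(3,10) → add node 2 parent=1 cost=8
5. q=(6,21) nearest=2 d=11 new=(6,16) → add node 3 parent=2 cost=14
6. q=(6,9) nearest=2 d=3 new=(6,9) → blocked by [5,7]×[4,9], reject
7. q=(12,0) nearest=0 d=10 new=(8,0) → add node 4 parent=0 cost=6
8. q=(1,12) nearest=2 d=2 new=(1,12) → add node 5 parent=2 cost=10
9. q=(12,23) nearest=3 d=7 new=(12,22) → add node 6 parent=3 cost=20
10. q=(5,10) nearest=2 d=2 new=(5,10) → add node 7 parent=2 cost=10
11. q=(11,9) nearest=7 d=6 new=(11,9) → add node 8 parent=7 cost=16
12. q=(5,21) nearest=3 d=5 new=(5,21) → add node 9 parent=3 cost=19
13. q=(8,17) nearest=3 d=2 new=(8,17) → add node 10 parent=3 cost=16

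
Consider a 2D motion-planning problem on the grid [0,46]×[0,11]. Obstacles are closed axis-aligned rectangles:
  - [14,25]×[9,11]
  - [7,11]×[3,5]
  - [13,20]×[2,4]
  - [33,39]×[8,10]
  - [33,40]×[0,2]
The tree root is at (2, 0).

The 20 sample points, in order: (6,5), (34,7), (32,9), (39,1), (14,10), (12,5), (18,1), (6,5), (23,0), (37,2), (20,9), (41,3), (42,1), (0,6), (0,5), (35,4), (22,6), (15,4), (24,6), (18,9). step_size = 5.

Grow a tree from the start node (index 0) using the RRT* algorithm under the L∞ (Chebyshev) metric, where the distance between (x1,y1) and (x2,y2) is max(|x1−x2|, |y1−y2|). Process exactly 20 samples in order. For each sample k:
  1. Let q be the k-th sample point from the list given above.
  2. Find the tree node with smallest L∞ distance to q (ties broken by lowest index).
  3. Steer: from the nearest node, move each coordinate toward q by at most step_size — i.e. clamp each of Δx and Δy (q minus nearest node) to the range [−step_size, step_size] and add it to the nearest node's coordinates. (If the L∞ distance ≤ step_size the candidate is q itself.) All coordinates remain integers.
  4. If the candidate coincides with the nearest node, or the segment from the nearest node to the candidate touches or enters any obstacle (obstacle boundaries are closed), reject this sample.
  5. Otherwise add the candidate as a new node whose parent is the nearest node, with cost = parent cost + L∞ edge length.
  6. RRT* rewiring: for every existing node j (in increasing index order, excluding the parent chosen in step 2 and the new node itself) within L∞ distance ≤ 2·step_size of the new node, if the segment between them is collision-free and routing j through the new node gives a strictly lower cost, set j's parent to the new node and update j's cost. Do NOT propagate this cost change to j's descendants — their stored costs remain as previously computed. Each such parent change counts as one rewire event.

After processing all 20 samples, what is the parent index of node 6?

Parent of node 6: 5

1. q=(6,5) nearest=0 d=5 new=(6,5) → add node 1 parent=0 cost=5
2. q=(34,7) nearest=1 d=28 new=(11,7) → add node 2 parent=1 cost=10
3. q=(32,9) nearest=2 d=21 new=(16,9) → blocked by [14,25]×[9,11], reject
4. q=(39,1) nearest=2 d=28 new=(16,2) → blocked by [13,20]×[2,4], reject
5. q=(14,10) nearest=2 d=3 new=(14,10) → blocked by [14,25]×[9,11], reject
6. q=(12,5) nearest=2 d=2 new=(12,5) → add node 3 parent=2 cost=12
7. q=(18,1) nearest=3 d=6 new=(17,1) → blocked by [13,20]×[2,4], reject
8. q=(6,5) nearest=1 d=0 → coincident, reject
9. q=(23,0) nearest=3 d=11 new=(17,0) → blocked by [13,20]×[2,4], reject
10. q=(37,2) nearest=3 d=25 new=(17,2) → blocked by [13,20]×[2,4], reject
11. q=(20,9) nearest=3 d=8 new=(17,9) → blocked by [14,25]×[9,11], reject
12. q=(41,3) nearest=3 d=29 new=(17,3) → blocked by [13,20]×[2,4], reject
13. q=(42,1) nearest=3 d=30 new=(17,1) → blocked by [13,20]×[2,4], reject
14. q=(0,6) nearest=0 d=6 new=(0,5) → add node 4 parent=0 cost=5
15. q=(0,5) nearest=4 d=0 → coincident, reject
16. q=(35,4) nearest=3 d=23 new=(17,4) → blocked by [13,20]×[2,4], reject
17. q=(22,6) nearest=3 d=10 new=(17,6) → add node 5 parent=3 cost=17
18. q=(15,4) nearest=5 d=2 new=(15,4) → blocked by [13,20]×[2,4], reject
19. q=(24,6) nearest=5 d=7 new=(22,6) → add node 6 parent=5 cost=22
20. q=(18,9) nearest=5 d=3 new=(18,9) → blocked by [14,25]×[9,11], reject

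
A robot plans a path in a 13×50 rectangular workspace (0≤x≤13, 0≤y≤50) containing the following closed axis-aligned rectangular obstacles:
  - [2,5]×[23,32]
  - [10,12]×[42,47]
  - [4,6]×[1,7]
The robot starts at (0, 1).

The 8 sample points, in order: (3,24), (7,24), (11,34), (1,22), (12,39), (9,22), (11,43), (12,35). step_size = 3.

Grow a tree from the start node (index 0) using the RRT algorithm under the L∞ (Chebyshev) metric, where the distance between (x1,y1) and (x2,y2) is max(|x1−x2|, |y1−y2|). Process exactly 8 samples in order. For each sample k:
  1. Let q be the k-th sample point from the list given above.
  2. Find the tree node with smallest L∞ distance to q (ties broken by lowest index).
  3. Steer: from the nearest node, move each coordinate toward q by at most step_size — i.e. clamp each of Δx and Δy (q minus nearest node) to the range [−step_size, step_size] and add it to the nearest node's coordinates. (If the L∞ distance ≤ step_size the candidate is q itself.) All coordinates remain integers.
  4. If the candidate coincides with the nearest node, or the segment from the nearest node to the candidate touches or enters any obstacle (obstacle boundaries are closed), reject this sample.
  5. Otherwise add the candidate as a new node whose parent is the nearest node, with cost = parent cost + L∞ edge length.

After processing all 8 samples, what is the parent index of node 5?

1. q=(3,24) nearest=0 d=23 new=(3,4) → add node 1 parent=0 cost=3
2. q=(7,24) nearest=1 d=20 new=(6,7) → blocked by [4,6]×[1,7], reject
3. q=(11,34) nearest=1 d=30 new=(6,7) → blocked by [4,6]×[1,7], reject
4. q=(1,22) nearest=1 d=18 new=(1,7) → add node 2 parent=1 cost=6
5. q=(12,39) nearest=2 d=32 new=(4,10) → add node 3 parent=2 cost=9
6. q=(9,22) nearest=3 d=12 new=(7,13) → add node 4 parent=3 cost=12
7. q=(11,43) nearest=4 d=30 new=(10,16) → add node 5 parent=4 cost=15
8. q=(12,35) nearest=5 d=19 new=(12,19) → add node 6 parent=5 cost=18

Parent of node 5: 4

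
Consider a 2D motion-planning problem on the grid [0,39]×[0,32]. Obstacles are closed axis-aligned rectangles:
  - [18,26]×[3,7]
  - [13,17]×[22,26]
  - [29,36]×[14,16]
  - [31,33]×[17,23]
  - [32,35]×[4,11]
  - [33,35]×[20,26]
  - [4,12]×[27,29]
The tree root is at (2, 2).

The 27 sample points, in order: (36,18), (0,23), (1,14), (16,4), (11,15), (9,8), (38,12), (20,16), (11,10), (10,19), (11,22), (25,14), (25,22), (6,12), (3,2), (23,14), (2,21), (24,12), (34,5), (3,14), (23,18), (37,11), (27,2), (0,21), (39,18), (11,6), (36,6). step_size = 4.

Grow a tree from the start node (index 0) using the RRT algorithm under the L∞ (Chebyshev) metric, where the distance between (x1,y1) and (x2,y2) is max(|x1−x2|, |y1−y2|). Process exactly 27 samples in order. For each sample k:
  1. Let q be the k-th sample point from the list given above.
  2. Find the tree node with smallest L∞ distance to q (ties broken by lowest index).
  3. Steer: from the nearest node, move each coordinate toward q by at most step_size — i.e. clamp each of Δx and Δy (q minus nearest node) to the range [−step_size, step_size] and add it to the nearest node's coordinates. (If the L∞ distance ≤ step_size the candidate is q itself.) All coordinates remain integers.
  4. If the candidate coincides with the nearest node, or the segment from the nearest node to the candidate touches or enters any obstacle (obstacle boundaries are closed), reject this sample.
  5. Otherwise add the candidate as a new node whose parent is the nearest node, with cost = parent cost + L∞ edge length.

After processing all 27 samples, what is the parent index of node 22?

1. q=(36,18) nearest=0 d=34 new=(6,6) → add node 1 parent=0 cost=4
2. q=(0,23) nearest=1 d=17 new=(2,10) → add node 2 parent=1 cost=8
3. q=(1,14) nearest=2 d=4 new=(1,14) → add node 3 parent=2 cost=12
4. q=(16,4) nearest=1 d=10 new=(10,4) → add node 4 parent=1 cost=8
5. q=(11,15) nearest=1 d=9 new=(10,10) → add node 5 parent=1 cost=8
6. q=(9,8) nearest=5 d=2 new=(9,8) → add node 6 parent=5 cost=10
7. q=(38,12) nearest=4 d=28 new=(14,8) → add node 7 parent=4 cost=12
8. q=(20,16) nearest=7 d=8 new=(18,12) → add node 8 parent=7 cost=16
9. q=(11,10) nearest=5 d=1 new=(11,10) → add node 9 parent=5 cost=9
10. q=(10,19) nearest=8 d=8 new=(14,16) → add node 10 parent=8 cost=20
11. q=(11,22) nearest=10 d=6 new=(11,20) → add node 11 parent=10 cost=24
12. q=(25,14) nearest=8 d=7 new=(22,14) → add node 12 parent=8 cost=20
13. q=(25,22) nearest=12 d=8 new=(25,18) → add node 13 parent=12 cost=24
14. q=(6,12) nearest=2 d=4 new=(6,12) → add node 14 parent=2 cost=12
15. q=(3,2) nearest=0 d=1 new=(3,2) → add node 15 parent=0 cost=1
16. q=(23,14) nearest=12 d=1 new=(23,14) → add node 16 parent=12 cost=21
17. q=(2,21) nearest=3 d=7 new=(2,18) → add node 17 parent=3 cost=16
18. q=(24,12) nearest=12 d=2 new=(24,12) → add node 18 parent=12 cost=22
19. q=(34,5) nearest=18 d=10 new=(28,8) → add node 19 parent=18 cost=26
20. q=(3,14) nearest=3 d=2 new=(3,14) → add node 20 parent=3 cost=14
21. q=(23,18) nearest=13 d=2 new=(23,18) → add node 21 parent=13 cost=26
22. q=(37,11) nearest=19 d=9 new=(32,11) → blocked by [32,35]×[4,11], reject
23. q=(27,2) nearest=19 d=6 new=(27,4) → add node 22 parent=19 cost=30
24. q=(0,21) nearest=17 d=3 new=(0,21) → add node 23 parent=17 cost=19
25. q=(39,18) nearest=19 d=11 new=(32,12) → add node 24 parent=19 cost=30
26. q=(11,6) nearest=4 d=2 new=(11,6) → add node 25 parent=4 cost=10
27. q=(36,6) nearest=24 d=6 new=(36,8) → blocked by [32,35]×[4,11], reject

Parent of node 22: 19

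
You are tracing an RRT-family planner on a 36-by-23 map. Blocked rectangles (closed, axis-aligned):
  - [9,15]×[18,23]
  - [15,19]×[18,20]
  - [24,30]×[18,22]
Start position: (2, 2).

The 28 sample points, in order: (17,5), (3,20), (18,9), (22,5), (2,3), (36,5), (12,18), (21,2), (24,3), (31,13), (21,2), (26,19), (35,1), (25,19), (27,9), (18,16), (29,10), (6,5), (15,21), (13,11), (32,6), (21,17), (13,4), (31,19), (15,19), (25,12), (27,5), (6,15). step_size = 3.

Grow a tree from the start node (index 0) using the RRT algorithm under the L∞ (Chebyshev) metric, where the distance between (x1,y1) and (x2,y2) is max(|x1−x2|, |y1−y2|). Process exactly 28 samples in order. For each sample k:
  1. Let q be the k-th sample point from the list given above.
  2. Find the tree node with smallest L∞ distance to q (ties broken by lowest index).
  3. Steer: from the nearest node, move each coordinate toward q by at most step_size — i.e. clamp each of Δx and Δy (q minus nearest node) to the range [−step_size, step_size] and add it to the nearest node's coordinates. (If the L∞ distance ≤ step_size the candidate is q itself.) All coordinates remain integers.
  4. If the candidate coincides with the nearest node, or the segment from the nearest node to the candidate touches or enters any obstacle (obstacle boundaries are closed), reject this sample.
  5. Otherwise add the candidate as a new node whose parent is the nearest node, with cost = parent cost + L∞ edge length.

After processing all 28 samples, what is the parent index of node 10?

Parent of node 10: 9

1. q=(17,5) nearest=0 d=15 new=(5,5) → add node 1 parent=0 cost=3
2. q=(3,20) nearest=1 d=15 new=(3,8) → add node 2 parent=1 cost=6
3. q=(18,9) nearest=1 d=13 new=(8,8) → add node 3 parent=1 cost=6
4. q=(22,5) nearest=3 d=14 new=(11,5) → add node 4 parent=3 cost=9
5. q=(2,3) nearest=0 d=1 new=(2,3) → add node 5 parent=0 cost=1
6. q=(36,5) nearest=4 d=25 new=(14,5) → add node 6 parent=4 cost=12
7. q=(12,18) nearest=2 d=10 new=(6,11) → add node 7 parent=2 cost=9
8. q=(21,2) nearest=6 d=7 new=(17,2) → add node 8 parent=6 cost=15
9. q=(24,3) nearest=8 d=7 new=(20,3) → add node 9 parent=8 cost=18
10. q=(31,13) nearest=9 d=11 new=(23,6) → add node 10 parent=9 cost=21
11. q=(21,2) nearest=9 d=1 new=(21,2) → add node 11 parent=9 cost=19
12. q=(26,19) nearest=10 d=13 new=(26,9) → add node 12 parent=10 cost=24
13. q=(35,1) nearest=12 d=9 new=(29,6) → add node 13 parent=12 cost=27
14. q=(25,19) nearest=12 d=10 new=(25,12) → add node 14 parent=12 cost=27
15. q=(27,9) nearest=12 d=1 new=(27,9) → add node 15 parent=12 cost=25
16. q=(18,16) nearest=14 d=7 new=(22,15) → add node 16 parent=14 cost=30
17. q=(29,10) nearest=15 d=2 new=(29,10) → add node 17 parent=15 cost=27
18. q=(6,5) nearest=1 d=1 new=(6,5) → add node 18 parent=1 cost=4
19. q=(15,21) nearest=16 d=7 new=(19,18) → blocked by [15,19]×[18,20], reject
20. q=(13,11) nearest=3 d=5 new=(11,11) → add node 19 parent=3 cost=9
21. q=(32,6) nearest=13 d=3 new=(32,6) → add node 20 parent=13 cost=30
22. q=(21,17) nearest=16 d=2 new=(21,17) → add node 21 parent=16 cost=32
23. q=(13,4) nearest=6 d=1 new=(13,4) → add node 22 parent=6 cost=13
24. q=(31,19) nearest=14 d=7 new=(28,15) → add node 23 parent=14 cost=30
25. q=(15,19) nearest=21 d=6 new=(18,19) → blocked by [15,19]×[18,20], reject
26. q=(25,12) nearest=14 d=0 → coincident, reject
27. q=(27,5) nearest=13 d=2 new=(27,5) → add node 24 parent=13 cost=29
28. q=(6,15) nearest=7 d=4 new=(6,14) → add node 25 parent=7 cost=12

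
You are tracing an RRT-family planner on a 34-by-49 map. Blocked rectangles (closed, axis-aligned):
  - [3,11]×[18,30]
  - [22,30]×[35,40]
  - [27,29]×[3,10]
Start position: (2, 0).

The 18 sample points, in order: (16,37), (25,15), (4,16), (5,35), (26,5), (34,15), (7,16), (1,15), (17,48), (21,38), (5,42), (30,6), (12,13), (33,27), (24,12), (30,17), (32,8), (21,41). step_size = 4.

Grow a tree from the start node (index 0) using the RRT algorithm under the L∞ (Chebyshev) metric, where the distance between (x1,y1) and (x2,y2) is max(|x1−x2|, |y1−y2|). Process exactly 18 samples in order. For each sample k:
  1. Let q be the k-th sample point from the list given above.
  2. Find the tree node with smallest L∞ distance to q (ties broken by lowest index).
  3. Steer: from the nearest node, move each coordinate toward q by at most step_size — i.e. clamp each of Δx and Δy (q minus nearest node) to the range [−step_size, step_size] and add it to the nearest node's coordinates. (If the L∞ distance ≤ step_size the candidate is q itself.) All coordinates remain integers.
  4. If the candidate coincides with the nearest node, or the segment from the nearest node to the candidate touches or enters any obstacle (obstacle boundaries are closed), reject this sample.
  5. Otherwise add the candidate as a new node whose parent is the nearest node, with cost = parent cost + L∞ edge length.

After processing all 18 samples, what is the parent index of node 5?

1. q=(16,37) nearest=0 d=37 new=(6,4) → add node 1 parent=0 cost=4
2. q=(25,15) nearest=1 d=19 new=(10,8) → add node 2 parent=1 cost=8
3. q=(4,16) nearest=2 d=8 new=(6,12) → add node 3 parent=2 cost=12
4. q=(5,35) nearest=3 d=23 new=(5,16) → add node 4 parent=3 cost=16
5. q=(26,5) nearest=2 d=16 new=(14,5) → add node 5 parent=2 cost=12
6. q=(34,15) nearest=5 d=20 new=(18,9) → add node 6 parent=5 cost=16
7. q=(7,16) nearest=4 d=2 new=(7,16) → add node 7 parent=4 cost=18
8. q=(1,15) nearest=4 d=4 new=(1,15) → add node 8 parent=4 cost=20
9. q=(17,48) nearest=4 d=32 new=(9,20) → blocked by [3,11]×[18,30], reject
10. q=(21,38) nearest=4 d=22 new=(9,20) → blocked by [3,11]×[18,30], reject
11. q=(5,42) nearest=4 d=26 new=(5,20) → blocked by [3,11]×[18,30], reject
12. q=(30,6) nearest=6 d=12 new=(22,6) → add node 9 parent=6 cost=20
13. q=(12,13) nearest=2 d=5 new=(12,12) → add node 10 parent=2 cost=12
14. q=(33,27) nearest=6 d=18 new=(22,13) → add node 11 parent=6 cost=20
15. q=(24,12) nearest=11 d=2 new=(24,12) → add node 12 parent=11 cost=22
16. q=(30,17) nearest=12 d=6 new=(28,16) → add node 13 parent=12 cost=26
17. q=(32,8) nearest=12 d=8 new=(28,8) → blocked by [27,29]×[3,10], reject
18. q=(21,41) nearest=4 d=25 new=(9,20) → blocked by [3,11]×[18,30], reject

Parent of node 5: 2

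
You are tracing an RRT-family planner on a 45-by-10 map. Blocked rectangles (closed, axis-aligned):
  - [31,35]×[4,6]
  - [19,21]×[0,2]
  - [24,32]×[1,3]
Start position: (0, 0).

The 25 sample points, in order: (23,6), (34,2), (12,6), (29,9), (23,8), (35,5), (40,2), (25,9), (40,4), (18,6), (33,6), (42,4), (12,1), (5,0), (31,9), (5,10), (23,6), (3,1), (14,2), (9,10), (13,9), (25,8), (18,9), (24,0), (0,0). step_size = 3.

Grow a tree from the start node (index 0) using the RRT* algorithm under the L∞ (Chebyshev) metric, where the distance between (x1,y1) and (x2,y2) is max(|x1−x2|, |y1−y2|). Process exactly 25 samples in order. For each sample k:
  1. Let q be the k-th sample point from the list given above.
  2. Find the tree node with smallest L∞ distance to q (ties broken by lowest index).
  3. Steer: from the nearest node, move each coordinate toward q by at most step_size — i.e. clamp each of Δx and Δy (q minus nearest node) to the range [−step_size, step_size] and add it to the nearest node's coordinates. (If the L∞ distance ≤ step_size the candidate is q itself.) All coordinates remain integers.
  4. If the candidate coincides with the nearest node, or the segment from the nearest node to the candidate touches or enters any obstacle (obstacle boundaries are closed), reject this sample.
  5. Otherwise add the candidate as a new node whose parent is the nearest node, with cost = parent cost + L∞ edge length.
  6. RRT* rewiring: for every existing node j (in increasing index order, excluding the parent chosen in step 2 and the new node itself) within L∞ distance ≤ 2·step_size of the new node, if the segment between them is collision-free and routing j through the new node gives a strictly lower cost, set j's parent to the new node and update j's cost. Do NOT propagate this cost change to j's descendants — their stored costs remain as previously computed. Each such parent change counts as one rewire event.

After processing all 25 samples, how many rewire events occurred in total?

1. q=(23,6) nearest=0 d=23 new=(3,3) → add node 1 parent=0 cost=3
2. q=(34,2) nearest=1 d=31 new=(6,2) → add node 2 parent=1 cost=6
3. q=(12,6) nearest=2 d=6 new=(9,5) → add node 3 parent=2 cost=9
4. q=(29,9) nearest=3 d=20 new=(12,8) → add node 4 parent=3 cost=12
5. q=(23,8) nearest=4 d=11 new=(15,8) → add node 5 parent=4 cost=15
6. q=(35,5) nearest=5 d=20 new=(18,5) → add node 6 parent=5 cost=18
7. q=(40,2) nearest=6 d=22 new=(21,2) → blocked by [19,21]×[0,2], reject
8. q=(25,9) nearest=6 d=7 new=(21,8) → add node 7 parent=6 cost=21
9. q=(40,4) nearest=7 d=19 new=(24,5) → add node 8 parent=7 cost=24
10. q=(18,6) nearest=6 d=1 new=(18,6) → add node 9 parent=6 cost=19
11. q=(33,6) nearest=8 d=9 new=(27,6) → add node 10 parent=8 cost=27
12. q=(42,4) nearest=10 d=15 new=(30,4) → add node 11 parent=10 cost=30
13. q=(12,1) nearest=3 d=4 new=(12,2) → add node 12 parent=3 cost=12; rewire 9→12 (18<19)
14. q=(5,0) nearest=2 d=2 new=(5,0) → add node 13 parent=2 cost=8
15. q=(31,9) nearest=10 d=4 new=(30,9) → add node 14 parent=10 cost=30
16. q=(5,10) nearest=3 d=5 new=(6,8) → add node 15 parent=3 cost=12
17. q=(23,6) nearest=8 d=1 new=(23,6) → add node 16 parent=8 cost=25
18. q=(3,1) nearest=1 d=2 new=(3,1) → add node 17 parent=1 cost=5; rewire 13→17 (7<8)
19. q=(14,2) nearest=12 d=2 new=(14,2) → add node 18 parent=12 cost=14
20. q=(9,10) nearest=4 d=3 new=(9,10) → add node 19 parent=4 cost=15
21. q=(13,9) nearest=4 d=1 new=(13,9) → add node 20 parent=4 cost=13
22. q=(25,8) nearest=10 d=2 new=(25,8) → add node 21 parent=10 cost=29
23. q=(18,9) nearest=5 d=3 new=(18,9) → add node 22 parent=5 cost=18; rewire 16→22 (23<25)
24. q=(24,0) nearest=8 d=5 new=(24,2) → blocked by [24,32]×[1,3], reject
25. q=(0,0) nearest=0 d=0 → coincident, reject

Rewire events: 3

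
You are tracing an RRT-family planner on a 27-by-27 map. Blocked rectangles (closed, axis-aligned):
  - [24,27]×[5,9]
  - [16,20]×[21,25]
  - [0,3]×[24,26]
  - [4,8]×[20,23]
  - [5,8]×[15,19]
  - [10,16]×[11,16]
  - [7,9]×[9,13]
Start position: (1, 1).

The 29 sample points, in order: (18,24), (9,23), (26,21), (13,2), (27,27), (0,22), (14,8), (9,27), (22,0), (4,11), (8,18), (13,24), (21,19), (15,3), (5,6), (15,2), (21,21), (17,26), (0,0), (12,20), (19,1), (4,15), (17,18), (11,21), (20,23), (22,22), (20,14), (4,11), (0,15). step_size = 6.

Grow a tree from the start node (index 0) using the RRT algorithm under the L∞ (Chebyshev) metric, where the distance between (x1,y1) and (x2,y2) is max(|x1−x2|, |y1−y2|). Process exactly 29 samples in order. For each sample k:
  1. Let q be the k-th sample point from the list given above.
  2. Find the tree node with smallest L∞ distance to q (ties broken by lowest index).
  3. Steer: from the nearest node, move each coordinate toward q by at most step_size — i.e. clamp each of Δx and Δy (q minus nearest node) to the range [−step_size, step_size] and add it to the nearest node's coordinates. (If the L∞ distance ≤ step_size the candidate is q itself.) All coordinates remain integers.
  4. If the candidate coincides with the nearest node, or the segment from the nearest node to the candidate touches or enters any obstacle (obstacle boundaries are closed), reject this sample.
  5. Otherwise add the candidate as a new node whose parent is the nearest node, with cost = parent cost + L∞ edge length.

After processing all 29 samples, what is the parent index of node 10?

Parent of node 10: 8

1. q=(18,24) nearest=0 d=23 new=(7,7) → add node 1 parent=0 cost=6
2. q=(9,23) nearest=1 d=16 new=(9,13) → blocked by [7,9]×[9,13], reject
3. q=(26,21) nearest=1 d=19 new=(13,13) → blocked by [10,16]×[11,16], reject
4. q=(13,2) nearest=1 d=6 new=(13,2) → add node 2 parent=1 cost=12
5. q=(27,27) nearest=1 d=20 new=(13,13) → blocked by [10,16]×[11,16], reject
6. q=(0,22) nearest=1 d=15 new=(1,13) → add node 3 parent=1 cost=12
7. q=(14,8) nearest=2 d=6 new=(14,8) → add node 4 parent=2 cost=18
8. q=(9,27) nearest=3 d=14 new=(7,19) → blocked by [5,8]×[15,19], reject
9. q=(22,0) nearest=4 d=8 new=(20,2) → add node 5 parent=4 cost=24
10. q=(4,11) nearest=3 d=3 new=(4,11) → add node 6 parent=3 cost=15
11. q=(8,18) nearest=3 d=7 new=(7,18) → blocked by [5,8]×[15,19], reject
12. q=(13,24) nearest=3 d=12 new=(7,19) → blocked by [5,8]×[15,19], reject
13. q=(21,19) nearest=4 d=11 new=(20,14) → add node 7 parent=4 cost=24
14. q=(15,3) nearest=2 d=2 new=(15,3) → add node 8 parent=2 cost=14
15. q=(5,6) nearest=1 d=2 new=(5,6) → add node 9 parent=1 cost=8
16. q=(15,2) nearest=8 d=1 new=(15,2) → add node 10 parent=8 cost=15
17. q=(21,21) nearest=7 d=7 new=(21,20) → add node 11 parent=7 cost=30
18. q=(17,26) nearest=11 d=6 new=(17,26) → blocked by [16,20]×[21,25], reject
19. q=(0,0) nearest=0 d=1 new=(0,0) → add node 12 parent=0 cost=1
20. q=(12,20) nearest=7 d=8 new=(14,20) → add node 13 parent=7 cost=30
21. q=(19,1) nearest=5 d=1 new=(19,1) → add node 14 parent=5 cost=25
22. q=(4,15) nearest=3 d=3 new=(4,15) → add node 15 parent=3 cost=15
23. q=(17,18) nearest=13 d=3 new=(17,18) → add node 16 parent=13 cost=33
24. q=(11,21) nearest=13 d=3 new=(11,21) → add node 17 parent=13 cost=33
25. q=(20,23) nearest=11 d=3 new=(20,23) → blocked by [16,20]×[21,25], reject
26. q=(22,22) nearest=11 d=2 new=(22,22) → add node 18 parent=11 cost=32
27. q=(20,14) nearest=7 d=0 → coincident, reject
28. q=(4,11) nearest=6 d=0 → coincident, reject
29. q=(0,15) nearest=3 d=2 new=(0,15) → add node 19 parent=3 cost=14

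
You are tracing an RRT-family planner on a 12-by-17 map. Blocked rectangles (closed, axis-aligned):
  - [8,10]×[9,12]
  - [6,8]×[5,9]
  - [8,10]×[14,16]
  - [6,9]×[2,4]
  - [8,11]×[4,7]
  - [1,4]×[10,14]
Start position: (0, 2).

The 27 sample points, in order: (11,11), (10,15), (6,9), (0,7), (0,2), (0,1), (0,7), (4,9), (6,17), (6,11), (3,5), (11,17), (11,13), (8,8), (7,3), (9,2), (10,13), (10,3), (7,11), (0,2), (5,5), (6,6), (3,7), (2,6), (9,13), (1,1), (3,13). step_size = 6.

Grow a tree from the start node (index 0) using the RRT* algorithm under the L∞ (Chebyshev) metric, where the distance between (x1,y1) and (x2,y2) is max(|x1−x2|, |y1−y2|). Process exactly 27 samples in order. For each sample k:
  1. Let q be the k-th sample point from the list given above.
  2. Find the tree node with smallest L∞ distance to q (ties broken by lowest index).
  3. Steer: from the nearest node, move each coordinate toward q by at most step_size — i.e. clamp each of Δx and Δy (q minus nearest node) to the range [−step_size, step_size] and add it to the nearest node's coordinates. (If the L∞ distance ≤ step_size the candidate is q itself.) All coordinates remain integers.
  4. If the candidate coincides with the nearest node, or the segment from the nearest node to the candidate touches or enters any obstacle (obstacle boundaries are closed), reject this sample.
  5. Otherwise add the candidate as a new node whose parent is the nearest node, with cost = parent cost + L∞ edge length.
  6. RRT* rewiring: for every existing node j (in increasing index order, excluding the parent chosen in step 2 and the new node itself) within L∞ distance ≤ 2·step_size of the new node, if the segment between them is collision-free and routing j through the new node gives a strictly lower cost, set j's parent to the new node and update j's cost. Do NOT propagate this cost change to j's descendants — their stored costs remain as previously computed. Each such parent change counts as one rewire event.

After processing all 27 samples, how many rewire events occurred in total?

1. q=(11,11) nearest=0 d=11 new=(6,8) → blocked by [6,8]×[5,9], reject
2. q=(10,15) nearest=0 d=13 new=(6,8) → blocked by [6,8]×[5,9], reject
3. q=(6,9) nearest=0 d=7 new=(6,8) → blocked by [6,8]×[5,9], reject
4. q=(0,7) nearest=0 d=5 new=(0,7) → add node 1 parent=0 cost=5
5. q=(0,2) nearest=0 d=0 → coincident, reject
6. q=(0,1) nearest=0 d=1 new=(0,1) → add node 2 parent=0 cost=1
7. q=(0,7) nearest=1 d=0 → coincident, reject
8. q=(4,9) nearest=1 d=4 new=(4,9) → add node 3 parent=1 cost=9
9. q=(6,17) nearest=3 d=8 new=(6,15) → add node 4 parent=3 cost=15
10. q=(6,11) nearest=3 d=2 new=(6,11) → add node 5 parent=3 cost=11
11. q=(3,5) nearest=0 d=3 new=(3,5) → add node 6 parent=0 cost=3; rewire 3→6 (7<9); rewire 4→6 (13<15); rewire 5→6 (9<11)
12. q=(11,17) nearest=4 d=5 new=(11,17) → blocked by [8,10]×[14,16], reject
13. q=(11,13) nearest=4 d=5 new=(11,13) → blocked by [8,10]×[14,16], reject
14. q=(8,8) nearest=5 d=3 new=(8,8) → blocked by [6,8]×[5,9], reject
15. q=(7,3) nearest=6 d=4 new=(7,3) → blocked by [6,9]×[2,4], reject
16. q=(9,2) nearest=6 d=6 new=(9,2) → blocked by [6,9]×[2,4], reject
17. q=(10,13) nearest=4 d=4 new=(10,13) → blocked by [8,10]×[14,16], reject
18. q=(10,3) nearest=3 d=6 new=(10,3) → blocked by [6,8]×[5,9], reject
19. q=(7,11) nearest=5 d=1 new=(7,11) → add node 7 parent=5 cost=10
20. q=(0,2) nearest=0 d=0 → coincident, reject
21. q=(5,5) nearest=6 d=2 new=(5,5) → add node 8 parent=6 cost=5
22. q=(6,6) nearest=8 d=1 new=(6,6) → blocked by [6,8]×[5,9], reject
23. q=(3,7) nearest=3 d=2 new=(3,7) → add node 9 parent=3 cost=9
24. q=(2,6) nearest=6 d=1 new=(2,6) → add node 10 parent=6 cost=4; rewire 7→10 (9<10); rewire 9→10 (5<9)
25. q=(9,13) nearest=7 d=2 new=(9,13) → blocked by [8,10]×[9,12], reject
26. q=(1,1) nearest=0 d=1 new=(1,1) → add node 11 parent=0 cost=1
27. q=(3,13) nearest=4 d=3 new=(3,13) → blocked by [1,4]×[10,14], reject

Rewire events: 5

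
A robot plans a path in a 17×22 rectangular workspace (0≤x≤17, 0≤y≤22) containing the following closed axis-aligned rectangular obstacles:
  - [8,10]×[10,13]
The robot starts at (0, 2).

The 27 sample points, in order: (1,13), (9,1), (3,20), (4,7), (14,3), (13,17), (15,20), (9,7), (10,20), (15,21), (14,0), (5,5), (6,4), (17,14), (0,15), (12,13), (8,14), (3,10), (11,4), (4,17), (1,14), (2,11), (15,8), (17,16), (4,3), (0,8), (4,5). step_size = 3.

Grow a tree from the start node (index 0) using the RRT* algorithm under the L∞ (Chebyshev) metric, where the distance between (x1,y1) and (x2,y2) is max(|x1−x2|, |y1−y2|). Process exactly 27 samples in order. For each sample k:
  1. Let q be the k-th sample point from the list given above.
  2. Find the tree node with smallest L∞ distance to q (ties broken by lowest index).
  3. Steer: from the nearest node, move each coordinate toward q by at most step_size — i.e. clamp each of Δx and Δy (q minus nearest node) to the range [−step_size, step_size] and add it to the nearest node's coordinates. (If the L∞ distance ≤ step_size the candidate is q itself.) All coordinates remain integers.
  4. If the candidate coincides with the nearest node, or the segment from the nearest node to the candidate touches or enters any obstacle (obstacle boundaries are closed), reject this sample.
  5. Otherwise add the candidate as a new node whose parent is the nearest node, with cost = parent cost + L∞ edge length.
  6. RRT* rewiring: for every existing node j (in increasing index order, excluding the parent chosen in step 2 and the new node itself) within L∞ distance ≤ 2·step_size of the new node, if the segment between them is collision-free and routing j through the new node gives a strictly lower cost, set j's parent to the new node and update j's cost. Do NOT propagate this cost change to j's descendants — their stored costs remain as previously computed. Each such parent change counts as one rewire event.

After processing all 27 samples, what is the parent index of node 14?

Parent of node 14: 6

1. q=(1,13) nearest=0 d=11 new=(1,5) → add node 1 parent=0 cost=3
2. q=(9,1) nearest=1 d=8 new=(4,2) → add node 2 parent=1 cost=6
3. q=(3,20) nearest=1 d=15 new=(3,8) → add node 3 parent=1 cost=6
4. q=(4,7) nearest=3 d=1 new=(4,7) → add node 4 parent=3 cost=7
5. q=(14,3) nearest=2 d=10 new=(7,3) → add node 5 parent=2 cost=9
6. q=(13,17) nearest=3 d=10 new=(6,11) → add node 6 parent=3 cost=9
7. q=(15,20) nearest=6 d=9 new=(9,14) → blocked by [8,10]×[10,13], reject
8. q=(9,7) nearest=5 d=4 new=(9,6) → add node 7 parent=5 cost=12
9. q=(10,20) nearest=6 d=9 new=(9,14) → blocked by [8,10]×[10,13], reject
10. q=(15,21) nearest=6 d=10 new=(9,14) → blocked by [8,10]×[10,13], reject
11. q=(14,0) nearest=7 d=6 new=(12,3) → add node 8 parent=7 cost=15
12. q=(5,5) nearest=4 d=2 new=(5,5) → add node 9 parent=4 cost=9
13. q=(6,4) nearest=5 d=1 new=(6,4) → add node 10 parent=5 cost=10
14. q=(17,14) nearest=7 d=8 new=(12,9) → add node 11 parent=7 cost=15
15. q=(0,15) nearest=6 d=6 new=(3,14) → add node 12 parent=6 cost=12
16. q=(12,13) nearest=11 d=4 new=(12,12) → add node 13 parent=11 cost=18
17. q=(8,14) nearest=6 d=3 new=(8,14) → add node 14 parent=6 cost=12
18. q=(3,10) nearest=3 d=2 new=(3,10) → add node 15 parent=3 cost=8
19. q=(11,4) nearest=8 d=1 new=(11,4) → add node 16 parent=8 cost=16
20. q=(4,17) nearest=12 d=3 new=(4,17) → add node 17 parent=12 cost=15
21. q=(1,14) nearest=12 d=2 new=(1,14) → add node 18 parent=12 cost=14
22. q=(2,11) nearest=15 d=1 new=(2,11) → add node 19 parent=15 cost=9; rewire 18→19 (12<14)
23. q=(15,8) nearest=11 d=3 new=(15,8) → add node 20 parent=11 cost=18
24. q=(17,16) nearest=13 d=5 new=(15,15) → add node 21 parent=13 cost=21
25. q=(4,3) nearest=2 d=1 new=(4,3) → add node 22 parent=2 cost=7; rewire 10→22 (9<10)
26. q=(0,8) nearest=1 d=3 new=(0,8) → add node 23 parent=1 cost=6
27. q=(4,5) nearest=9 d=1 new=(4,5) → add node 24 parent=9 cost=10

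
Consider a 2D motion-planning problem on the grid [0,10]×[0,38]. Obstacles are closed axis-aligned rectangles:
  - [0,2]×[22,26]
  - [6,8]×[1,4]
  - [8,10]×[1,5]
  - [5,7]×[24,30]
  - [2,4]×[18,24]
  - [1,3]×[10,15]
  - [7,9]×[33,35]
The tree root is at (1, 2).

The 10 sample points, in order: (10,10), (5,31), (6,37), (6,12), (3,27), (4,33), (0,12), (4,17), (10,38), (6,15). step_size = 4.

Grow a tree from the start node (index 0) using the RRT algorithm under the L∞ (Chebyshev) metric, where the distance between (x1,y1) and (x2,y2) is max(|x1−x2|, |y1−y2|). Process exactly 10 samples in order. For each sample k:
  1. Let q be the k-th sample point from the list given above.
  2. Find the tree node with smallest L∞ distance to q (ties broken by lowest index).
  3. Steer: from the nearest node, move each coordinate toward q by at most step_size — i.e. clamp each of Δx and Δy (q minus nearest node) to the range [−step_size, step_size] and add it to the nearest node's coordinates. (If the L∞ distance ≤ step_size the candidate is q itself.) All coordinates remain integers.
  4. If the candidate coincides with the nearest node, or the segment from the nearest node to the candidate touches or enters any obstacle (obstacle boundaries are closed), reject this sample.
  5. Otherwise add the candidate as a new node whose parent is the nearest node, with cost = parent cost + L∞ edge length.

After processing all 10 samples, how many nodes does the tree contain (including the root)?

1. q=(10,10) nearest=0 d=9 new=(5,6) → add node 1 parent=0 cost=4
2. q=(5,31) nearest=1 d=25 new=(5,10) → add node 2 parent=1 cost=8
3. q=(6,37) nearest=2 d=27 new=(6,14) → add node 3 parent=2 cost=12
4. q=(6,12) nearest=2 d=2 new=(6,12) → add node 4 parent=2 cost=10
5. q=(3,27) nearest=3 d=13 new=(3,18) → blocked by [2,4]×[18,24], reject
6. q=(4,33) nearest=3 d=19 new=(4,18) → blocked by [2,4]×[18,24], reject
7. q=(0,12) nearest=2 d=5 new=(1,12) → blocked by [1,3]×[10,15], reject
8. q=(4,17) nearest=3 d=3 new=(4,17) → add node 5 parent=3 cost=15
9. q=(10,38) nearest=5 d=21 new=(8,21) → add node 6 parent=5 cost=19
10. q=(6,15) nearest=3 d=1 new=(6,15) → add node 7 parent=3 cost=13

Node count: 8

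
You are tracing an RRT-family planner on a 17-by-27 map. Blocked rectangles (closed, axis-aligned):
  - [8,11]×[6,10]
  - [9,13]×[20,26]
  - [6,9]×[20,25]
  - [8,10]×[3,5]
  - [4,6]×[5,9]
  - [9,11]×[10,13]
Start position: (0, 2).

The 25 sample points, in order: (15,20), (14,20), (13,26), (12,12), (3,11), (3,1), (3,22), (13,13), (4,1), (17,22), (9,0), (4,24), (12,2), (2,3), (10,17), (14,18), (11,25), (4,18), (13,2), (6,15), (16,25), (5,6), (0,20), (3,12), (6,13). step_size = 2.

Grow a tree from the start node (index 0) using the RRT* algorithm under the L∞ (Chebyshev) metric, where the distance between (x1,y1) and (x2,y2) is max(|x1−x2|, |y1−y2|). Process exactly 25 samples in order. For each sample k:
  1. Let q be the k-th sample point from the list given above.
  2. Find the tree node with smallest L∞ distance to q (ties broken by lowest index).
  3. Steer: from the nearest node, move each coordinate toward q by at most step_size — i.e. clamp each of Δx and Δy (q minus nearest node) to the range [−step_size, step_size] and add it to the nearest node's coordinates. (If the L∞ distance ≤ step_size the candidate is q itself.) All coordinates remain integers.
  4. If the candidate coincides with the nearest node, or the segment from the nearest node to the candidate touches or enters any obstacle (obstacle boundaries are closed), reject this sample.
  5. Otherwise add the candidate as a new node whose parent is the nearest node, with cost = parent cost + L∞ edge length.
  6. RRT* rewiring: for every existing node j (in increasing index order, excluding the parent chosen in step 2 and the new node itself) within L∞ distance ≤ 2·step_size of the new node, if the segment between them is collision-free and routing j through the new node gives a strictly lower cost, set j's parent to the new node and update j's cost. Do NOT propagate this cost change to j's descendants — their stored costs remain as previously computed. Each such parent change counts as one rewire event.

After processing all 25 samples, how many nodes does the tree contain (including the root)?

1. q=(15,20) nearest=0 d=18 new=(2,4) → add node 1 parent=0 cost=2
2. q=(14,20) nearest=1 d=16 new=(4,6) → blocked by [4,6]×[5,9], reject
3. q=(13,26) nearest=1 d=22 new=(4,6) → blocked by [4,6]×[5,9], reject
4. q=(12,12) nearest=1 d=10 new=(4,6) → blocked by [4,6]×[5,9], reject
5. q=(3,11) nearest=1 d=7 new=(3,6) → add node 2 parent=1 cost=4
6. q=(3,1) nearest=0 d=3 new=(2,1) → add node 3 parent=0 cost=2
7. q=(3,22) nearest=2 d=16 new=(3,8) → add node 4 parent=2 cost=6
8. q=(13,13) nearest=2 d=10 new=(5,8) → blocked by [4,6]×[5,9], reject
9. q=(4,1) nearest=3 d=2 new=(4,1) → add node 5 parent=3 cost=4
10. q=(17,22) nearest=4 d=14 new=(5,10) → blocked by [4,6]×[5,9], reject
11. q=(9,0) nearest=5 d=5 new=(6,0) → add node 6 parent=5 cost=6
12. q=(4,24) nearest=4 d=16 new=(4,10) → add node 7 parent=4 cost=8
13. q=(12,2) nearest=6 d=6 new=(8,2) → add node 8 parent=6 cost=8
14. q=(2,3) nearest=1 d=1 new=(2,3) → add node 9 parent=1 cost=3
15. q=(10,17) nearest=7 d=7 new=(6,12) → add node 10 parent=7 cost=10
16. q=(14,18) nearest=10 d=8 new=(8,14) → add node 11 parent=10 cost=12
17. q=(11,25) nearest=11 d=11 new=(10,16) → add node 12 parent=11 cost=14
18. q=(4,18) nearest=11 d=4 new=(6,16) → add node 13 parent=11 cost=14
19. q=(13,2) nearest=8 d=5 new=(10,2) → add node 14 parent=8 cost=10
20. q=(6,15) nearest=13 d=1 new=(6,15) → add node 15 parent=13 cost=15
21. q=(16,25) nearest=12 d=9 new=(12,18) → add node 16 parent=12 cost=16
22. q=(5,6) nearest=2 d=2 new=(5,6) → blocked by [4,6]×[5,9], reject
23. q=(0,20) nearest=13 d=6 new=(4,18) → add node 17 parent=13 cost=16
24. q=(3,12) nearest=7 d=2 new=(3,12) → add node 18 parent=7 cost=10; rewire 15→18 (13<15)
25. q=(6,13) nearest=10 d=1 new=(6,13) → add node 19 parent=10 cost=11

Node count: 20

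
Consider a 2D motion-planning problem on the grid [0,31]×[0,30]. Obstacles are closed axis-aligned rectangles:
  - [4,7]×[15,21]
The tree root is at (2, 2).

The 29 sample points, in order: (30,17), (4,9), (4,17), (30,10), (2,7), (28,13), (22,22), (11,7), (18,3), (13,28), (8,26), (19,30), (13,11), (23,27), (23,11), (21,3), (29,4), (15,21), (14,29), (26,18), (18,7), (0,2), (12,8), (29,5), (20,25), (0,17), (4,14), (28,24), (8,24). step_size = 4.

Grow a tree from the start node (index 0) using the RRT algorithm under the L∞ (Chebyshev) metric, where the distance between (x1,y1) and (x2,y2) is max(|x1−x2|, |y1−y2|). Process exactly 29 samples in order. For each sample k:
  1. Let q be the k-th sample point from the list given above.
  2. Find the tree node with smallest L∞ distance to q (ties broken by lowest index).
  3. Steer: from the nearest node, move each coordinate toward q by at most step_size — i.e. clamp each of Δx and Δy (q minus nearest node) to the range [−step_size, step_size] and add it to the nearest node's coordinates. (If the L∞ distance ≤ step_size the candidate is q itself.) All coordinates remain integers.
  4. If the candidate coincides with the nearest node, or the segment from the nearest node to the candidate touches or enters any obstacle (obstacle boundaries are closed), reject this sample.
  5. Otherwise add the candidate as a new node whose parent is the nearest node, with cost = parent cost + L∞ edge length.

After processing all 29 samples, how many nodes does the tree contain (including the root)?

1. q=(30,17) nearest=0 d=28 new=(6,6) → add node 1 parent=0 cost=4
2. q=(4,9) nearest=1 d=3 new=(4,9) → add node 2 parent=1 cost=7
3. q=(4,17) nearest=2 d=8 new=(4,13) → add node 3 parent=2 cost=11
4. q=(30,10) nearest=1 d=24 new=(10,10) → add node 4 parent=1 cost=8
5. q=(2,7) nearest=2 d=2 new=(2,7) → add node 5 parent=2 cost=9
6. q=(28,13) nearest=4 d=18 new=(14,13) → add node 6 parent=4 cost=12
7. q=(22,22) nearest=6 d=9 new=(18,17) → add node 7 parent=6 cost=16
8. q=(11,7) nearest=4 d=3 new=(11,7) → add node 8 parent=4 cost=11
9. q=(18,3) nearest=8 d=7 new=(15,3) → add node 9 parent=8 cost=15
10. q=(13,28) nearest=7 d=11 new=(14,21) → add node 10 parent=7 cost=20
11. q=(8,26) nearest=10 d=6 new=(10,25) → add node 11 parent=10 cost=24
12. q=(19,30) nearest=10 d=9 new=(18,25) → add node 12 parent=10 cost=24
13. q=(13,11) nearest=6 d=2 new=(13,11) → add node 13 parent=6 cost=14
14. q=(23,27) nearest=12 d=5 new=(22,27) → add node 14 parent=12 cost=28
15. q=(23,11) nearest=7 d=6 new=(22,13) → add node 15 parent=7 cost=20
16. q=(21,3) nearest=9 d=6 new=(19,3) → add node 16 parent=9 cost=19
17. q=(29,4) nearest=15 d=9 new=(26,9) → add node 17 parent=15 cost=24
18. q=(15,21) nearest=10 d=1 new=(15,21) → add node 18 parent=10 cost=21
19. q=(14,29) nearest=11 d=4 new=(14,29) → add node 19 parent=11 cost=28
20. q=(26,18) nearest=15 d=5 new=(26,17) → add node 20 parent=15 cost=24
21. q=(18,7) nearest=9 d=4 new=(18,7) → add node 21 parent=9 cost=19
22. q=(0,2) nearest=0 d=2 new=(0,2) → add node 22 parent=0 cost=2
23. q=(12,8) nearest=8 d=1 new=(12,8) → add node 23 parent=8 cost=12
24. q=(29,5) nearest=17 d=4 new=(29,5) → add node 24 parent=17 cost=28
25. q=(20,25) nearest=12 d=2 new=(20,25) → add node 25 parent=12 cost=26
26. q=(0,17) nearest=3 d=4 new=(0,17) → add node 26 parent=3 cost=15
27. q=(4,14) nearest=3 d=1 new=(4,14) → add node 27 parent=3 cost=12
28. q=(28,24) nearest=14 d=6 new=(26,24) → add node 28 parent=14 cost=32
29. q=(8,24) nearest=11 d=2 new=(8,24) → add node 29 parent=11 cost=26

Node count: 30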